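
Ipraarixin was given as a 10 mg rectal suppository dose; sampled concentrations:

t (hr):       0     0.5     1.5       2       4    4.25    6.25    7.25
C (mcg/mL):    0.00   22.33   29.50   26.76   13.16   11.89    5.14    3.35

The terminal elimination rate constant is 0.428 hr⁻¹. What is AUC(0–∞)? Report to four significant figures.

AUC = 117.7 mcg/mL·hr

Trapezoidal AUC_0→7.25:
  [0→0.5]: (0.00+22.33)/2 × 0.5 = 5.5825
  [0.5→1.5]: (22.33+29.50)/2 × 1 = 25.915
  [1.5→2]: (29.50+26.76)/2 × 0.5 = 14.065
  [2→4]: (26.76+13.16)/2 × 2 = 39.92
  [4→4.25]: (13.16+11.89)/2 × 0.25 = 3.13125
  [4.25→6.25]: (11.89+5.14)/2 × 2 = 17.03
  [6.25→7.25]: (5.14+3.35)/2 × 1 = 4.245
  Sum = 109.88875 mcg/mL·hr
Extrapolated tail: C_last / k_e = 3.35 / 0.428 = 7.827
AUC_0→∞ = 109.88875 + 7.827 = 117.71575 mcg/mL·hr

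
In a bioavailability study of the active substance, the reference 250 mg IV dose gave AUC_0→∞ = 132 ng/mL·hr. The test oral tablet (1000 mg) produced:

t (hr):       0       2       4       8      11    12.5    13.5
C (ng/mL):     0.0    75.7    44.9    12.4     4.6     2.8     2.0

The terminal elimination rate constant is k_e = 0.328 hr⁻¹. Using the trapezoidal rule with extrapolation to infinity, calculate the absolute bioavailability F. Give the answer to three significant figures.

Trapezoidal AUC_0→13.5 (oral tablet):
  [0→2]: (0.0+75.7)/2 × 2 = 75.7
  [2→4]: (75.7+44.9)/2 × 2 = 120.6
  [4→8]: (44.9+12.4)/2 × 4 = 114.6
  [8→11]: (12.4+4.6)/2 × 3 = 25.5
  [11→12.5]: (4.6+2.8)/2 × 1.5 = 5.55
  [12.5→13.5]: (2.8+2.0)/2 × 1 = 2.4
  Sum = 344.35 ng/mL·hr
Tail: C_last/k_e = 2.0/0.328 = 6.098
AUC_0→∞ (oral tablet) = 344.35 + 6.098 = 350.448 ng/mL·hr
F = (AUC_ev/D_ev)/(AUC_iv/D_iv) = (350.448/1000)/(132/250) = 0.350448/0.528 = 0.6637

F = 0.664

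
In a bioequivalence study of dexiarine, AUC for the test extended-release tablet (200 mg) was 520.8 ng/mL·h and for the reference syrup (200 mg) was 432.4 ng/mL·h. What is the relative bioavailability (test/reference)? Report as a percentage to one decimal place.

F_rel = (AUC_test/D_test) / (AUC_ref/D_ref)
      = (520.8/200) / (432.4/200)
      = 2.604 / 2.162 = 1.2044 = 120.44%

F_rel = 120.4%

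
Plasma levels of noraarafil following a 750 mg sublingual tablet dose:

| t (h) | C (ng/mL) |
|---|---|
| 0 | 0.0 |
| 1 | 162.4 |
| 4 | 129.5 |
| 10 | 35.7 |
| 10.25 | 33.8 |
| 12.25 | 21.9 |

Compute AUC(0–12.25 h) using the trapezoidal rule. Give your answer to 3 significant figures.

AUC = 1080 ng/mL·h

Trapezoidal AUC_0→12.25:
  [0→1]: (0.0+162.4)/2 × 1 = 81.2
  [1→4]: (162.4+129.5)/2 × 3 = 437.85
  [4→10]: (129.5+35.7)/2 × 6 = 495.6
  [10→10.25]: (35.7+33.8)/2 × 0.25 = 8.6875
  [10.25→12.25]: (33.8+21.9)/2 × 2 = 55.7
  Sum = 1079.0375 ng/mL·h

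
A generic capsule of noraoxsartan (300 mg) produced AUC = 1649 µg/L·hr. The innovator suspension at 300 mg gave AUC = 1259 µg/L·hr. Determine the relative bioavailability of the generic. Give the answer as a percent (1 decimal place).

F_rel = 131.0%

F_rel = (AUC_test/D_test) / (AUC_ref/D_ref)
      = (1649/300) / (1259/300)
      = 5.49667 / 4.19667 = 1.3098 = 130.98%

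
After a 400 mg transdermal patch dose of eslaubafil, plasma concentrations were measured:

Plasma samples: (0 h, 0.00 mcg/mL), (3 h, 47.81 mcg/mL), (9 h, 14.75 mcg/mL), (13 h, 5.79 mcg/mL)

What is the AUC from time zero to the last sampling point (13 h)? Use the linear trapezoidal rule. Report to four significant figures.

Trapezoidal AUC_0→13:
  [0→3]: (0.00+47.81)/2 × 3 = 71.715
  [3→9]: (47.81+14.75)/2 × 6 = 187.68
  [9→13]: (14.75+5.79)/2 × 4 = 41.08
  Sum = 300.475 mcg/mL·h

AUC = 300.5 mcg/mL·h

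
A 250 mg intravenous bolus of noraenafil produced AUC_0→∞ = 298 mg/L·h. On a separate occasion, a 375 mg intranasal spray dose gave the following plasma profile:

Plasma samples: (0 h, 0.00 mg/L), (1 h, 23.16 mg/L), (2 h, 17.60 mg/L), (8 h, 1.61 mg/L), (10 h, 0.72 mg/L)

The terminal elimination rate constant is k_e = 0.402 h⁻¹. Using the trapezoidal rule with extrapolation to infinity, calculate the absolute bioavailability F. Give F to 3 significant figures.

F = 0.210

Trapezoidal AUC_0→10 (intranasal spray):
  [0→1]: (0.00+23.16)/2 × 1 = 11.58
  [1→2]: (23.16+17.60)/2 × 1 = 20.38
  [2→8]: (17.60+1.61)/2 × 6 = 57.63
  [8→10]: (1.61+0.72)/2 × 2 = 2.33
  Sum = 91.92 mg/L·h
Tail: C_last/k_e = 0.72/0.402 = 1.791
AUC_0→∞ (intranasal spray) = 91.92 + 1.791 = 93.711 mg/L·h
F = (AUC_ev/D_ev)/(AUC_iv/D_iv) = (93.711/375)/(298/250) = 0.249896/1.192 = 0.2096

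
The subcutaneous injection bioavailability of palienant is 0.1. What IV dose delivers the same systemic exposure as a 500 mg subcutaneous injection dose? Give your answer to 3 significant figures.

Systemic exposure from an extravascular dose = F × D_ev, so the equivalent IV dose is F × D_ev.
D_iv = F × D_ev = 0.1 × 500 = 50 mg

D_iv = 50.0 mg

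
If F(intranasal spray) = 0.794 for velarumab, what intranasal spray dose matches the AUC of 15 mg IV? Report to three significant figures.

For equal systemic exposure: F × D_ev = D_iv
D_ev = D_iv / F = 15 / 0.794 = 18.8917 mg

D_intranasal = 18.9 mg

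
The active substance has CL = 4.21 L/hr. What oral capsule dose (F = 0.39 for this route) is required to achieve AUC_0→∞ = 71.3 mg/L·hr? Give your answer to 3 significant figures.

Dose = CL × AUC_0→∞ / F
     = 4.21 × 71.3 / 0.39 = 769.674 mg

Dose = 770 mg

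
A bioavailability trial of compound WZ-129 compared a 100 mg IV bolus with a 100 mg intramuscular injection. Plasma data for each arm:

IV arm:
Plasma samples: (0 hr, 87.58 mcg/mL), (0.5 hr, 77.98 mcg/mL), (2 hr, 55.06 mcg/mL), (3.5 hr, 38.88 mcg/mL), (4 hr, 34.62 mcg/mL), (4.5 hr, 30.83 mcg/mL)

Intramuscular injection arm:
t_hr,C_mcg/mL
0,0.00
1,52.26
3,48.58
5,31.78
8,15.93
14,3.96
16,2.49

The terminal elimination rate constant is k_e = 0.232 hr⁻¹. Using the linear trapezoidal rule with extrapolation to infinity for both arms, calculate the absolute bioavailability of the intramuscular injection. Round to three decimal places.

Trapezoidal AUC_0→4.5 (IV):
  [0→0.5]: (87.58+77.98)/2 × 0.5 = 41.39
  [0.5→2]: (77.98+55.06)/2 × 1.5 = 99.78
  [2→3.5]: (55.06+38.88)/2 × 1.5 = 70.455
  [3.5→4]: (38.88+34.62)/2 × 0.5 = 18.375
  [4→4.5]: (34.62+30.83)/2 × 0.5 = 16.3625
  Sum = 246.3625 mcg/mL·hr
IV tail: 30.83/0.232 = 132.888; AUC_iv,0→∞ = 246.3625 + 132.888 = 379.2505 mcg/mL·hr
Trapezoidal AUC_0→16 (intramuscular injection):
  [0→1]: (0.00+52.26)/2 × 1 = 26.13
  [1→3]: (52.26+48.58)/2 × 2 = 100.84
  [3→5]: (48.58+31.78)/2 × 2 = 80.36
  [5→8]: (31.78+15.93)/2 × 3 = 71.565
  [8→14]: (15.93+3.96)/2 × 6 = 59.67
  [14→16]: (3.96+2.49)/2 × 2 = 6.45
  Sum = 345.015 mcg/mL·hr
intramuscular injection tail: 2.49/0.232 = 10.733; AUC_ev,0→∞ = 345.015 + 10.733 = 355.748 mcg/mL·hr
F = (AUC_ev/D_ev)/(AUC_iv/D_iv) = (355.748/100)/(379.2505/100) = 3.55748/3.792505 = 0.9380

F = 0.938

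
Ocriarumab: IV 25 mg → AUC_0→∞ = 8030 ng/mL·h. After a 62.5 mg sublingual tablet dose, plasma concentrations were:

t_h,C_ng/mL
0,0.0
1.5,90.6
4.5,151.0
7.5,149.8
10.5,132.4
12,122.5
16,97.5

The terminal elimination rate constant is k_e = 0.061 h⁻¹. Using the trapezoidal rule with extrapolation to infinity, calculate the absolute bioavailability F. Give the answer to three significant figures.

Trapezoidal AUC_0→16 (sublingual tablet):
  [0→1.5]: (0.0+90.6)/2 × 1.5 = 67.95
  [1.5→4.5]: (90.6+151.0)/2 × 3 = 362.4
  [4.5→7.5]: (151.0+149.8)/2 × 3 = 451.2
  [7.5→10.5]: (149.8+132.4)/2 × 3 = 423.3
  [10.5→12]: (132.4+122.5)/2 × 1.5 = 191.175
  [12→16]: (122.5+97.5)/2 × 4 = 440.0
  Sum = 1936.025 ng/mL·h
Tail: C_last/k_e = 97.5/0.061 = 1598.361
AUC_0→∞ (sublingual tablet) = 1936.025 + 1598.361 = 3534.386 ng/mL·h
F = (AUC_ev/D_ev)/(AUC_iv/D_iv) = (3534.386/62.5)/(8030/25) = 56.550176/321.2 = 0.1761

F = 0.176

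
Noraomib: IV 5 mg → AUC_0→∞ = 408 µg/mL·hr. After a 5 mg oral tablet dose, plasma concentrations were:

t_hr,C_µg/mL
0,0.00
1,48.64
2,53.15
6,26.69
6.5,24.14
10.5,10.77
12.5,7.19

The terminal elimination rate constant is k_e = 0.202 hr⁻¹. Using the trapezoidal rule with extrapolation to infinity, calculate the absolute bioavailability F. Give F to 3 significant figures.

Trapezoidal AUC_0→12.5 (oral tablet):
  [0→1]: (0.00+48.64)/2 × 1 = 24.32
  [1→2]: (48.64+53.15)/2 × 1 = 50.895
  [2→6]: (53.15+26.69)/2 × 4 = 159.68
  [6→6.5]: (26.69+24.14)/2 × 0.5 = 12.7075
  [6.5→10.5]: (24.14+10.77)/2 × 4 = 69.82
  [10.5→12.5]: (10.77+7.19)/2 × 2 = 17.96
  Sum = 335.3825 µg/mL·hr
Tail: C_last/k_e = 7.19/0.202 = 35.594
AUC_0→∞ (oral tablet) = 335.3825 + 35.594 = 370.9765 µg/mL·hr
F = (AUC_ev/D_ev)/(AUC_iv/D_iv) = (370.9765/5)/(408/5) = 74.1953/81.6 = 0.9093

F = 0.909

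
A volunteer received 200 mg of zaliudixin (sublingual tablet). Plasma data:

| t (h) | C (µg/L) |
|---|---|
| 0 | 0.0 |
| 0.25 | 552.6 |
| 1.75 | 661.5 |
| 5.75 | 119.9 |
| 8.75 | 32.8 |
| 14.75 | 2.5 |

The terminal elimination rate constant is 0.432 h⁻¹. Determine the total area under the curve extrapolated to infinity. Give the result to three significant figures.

Trapezoidal AUC_0→14.75:
  [0→0.25]: (0.0+552.6)/2 × 0.25 = 69.075
  [0.25→1.75]: (552.6+661.5)/2 × 1.5 = 910.575
  [1.75→5.75]: (661.5+119.9)/2 × 4 = 1562.8
  [5.75→8.75]: (119.9+32.8)/2 × 3 = 229.05
  [8.75→14.75]: (32.8+2.5)/2 × 6 = 105.9
  Sum = 2877.4 µg/L·h
Extrapolated tail: C_last / k_e = 2.5 / 0.432 = 5.787
AUC_0→∞ = 2877.4 + 5.787 = 2883.187 µg/L·h

AUC = 2880 µg/L·h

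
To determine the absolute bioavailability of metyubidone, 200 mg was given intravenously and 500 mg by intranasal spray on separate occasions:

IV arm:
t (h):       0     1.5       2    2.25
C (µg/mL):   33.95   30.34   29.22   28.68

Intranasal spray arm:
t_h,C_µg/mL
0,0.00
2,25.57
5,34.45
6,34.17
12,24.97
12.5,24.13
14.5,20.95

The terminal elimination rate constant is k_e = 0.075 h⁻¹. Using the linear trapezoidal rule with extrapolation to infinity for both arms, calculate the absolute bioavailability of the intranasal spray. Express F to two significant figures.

Trapezoidal AUC_0→2.25 (IV):
  [0→1.5]: (33.95+30.34)/2 × 1.5 = 48.2175
  [1.5→2]: (30.34+29.22)/2 × 0.5 = 14.89
  [2→2.25]: (29.22+28.68)/2 × 0.25 = 7.2375
  Sum = 70.345 µg/mL·h
IV tail: 28.68/0.075 = 382.400; AUC_iv,0→∞ = 70.345 + 382.400 = 452.745 µg/mL·h
Trapezoidal AUC_0→14.5 (intranasal spray):
  [0→2]: (0.00+25.57)/2 × 2 = 25.57
  [2→5]: (25.57+34.45)/2 × 3 = 90.03
  [5→6]: (34.45+34.17)/2 × 1 = 34.31
  [6→12]: (34.17+24.97)/2 × 6 = 177.42
  [12→12.5]: (24.97+24.13)/2 × 0.5 = 12.275
  [12.5→14.5]: (24.13+20.95)/2 × 2 = 45.08
  Sum = 384.685 µg/mL·h
intranasal spray tail: 20.95/0.075 = 279.333; AUC_ev,0→∞ = 384.685 + 279.333 = 664.018 µg/mL·h
F = (AUC_ev/D_ev)/(AUC_iv/D_iv) = (664.018/500)/(452.745/200) = 1.328036/2.263725 = 0.5867

F = 0.59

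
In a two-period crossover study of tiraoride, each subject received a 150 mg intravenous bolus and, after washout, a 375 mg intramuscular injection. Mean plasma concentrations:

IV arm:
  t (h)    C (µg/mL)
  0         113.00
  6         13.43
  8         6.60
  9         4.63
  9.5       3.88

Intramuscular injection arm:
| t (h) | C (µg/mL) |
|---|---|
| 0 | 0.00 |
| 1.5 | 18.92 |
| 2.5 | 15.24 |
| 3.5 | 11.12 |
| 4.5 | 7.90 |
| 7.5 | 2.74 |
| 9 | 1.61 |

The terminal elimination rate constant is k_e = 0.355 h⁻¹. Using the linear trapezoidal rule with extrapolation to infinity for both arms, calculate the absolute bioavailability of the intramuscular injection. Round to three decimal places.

Trapezoidal AUC_0→9.5 (IV):
  [0→6]: (113.00+13.43)/2 × 6 = 379.29
  [6→8]: (13.43+6.60)/2 × 2 = 20.03
  [8→9]: (6.60+4.63)/2 × 1 = 5.615
  [9→9.5]: (4.63+3.88)/2 × 0.5 = 2.1275
  Sum = 407.0625 µg/mL·h
IV tail: 3.88/0.355 = 10.930; AUC_iv,0→∞ = 407.0625 + 10.930 = 417.9925 µg/mL·h
Trapezoidal AUC_0→9 (intramuscular injection):
  [0→1.5]: (0.00+18.92)/2 × 1.5 = 14.19
  [1.5→2.5]: (18.92+15.24)/2 × 1 = 17.08
  [2.5→3.5]: (15.24+11.12)/2 × 1 = 13.18
  [3.5→4.5]: (11.12+7.90)/2 × 1 = 9.51
  [4.5→7.5]: (7.90+2.74)/2 × 3 = 15.96
  [7.5→9]: (2.74+1.61)/2 × 1.5 = 3.2625
  Sum = 73.1825 µg/mL·h
intramuscular injection tail: 1.61/0.355 = 4.535; AUC_ev,0→∞ = 73.1825 + 4.535 = 77.7175 µg/mL·h
F = (AUC_ev/D_ev)/(AUC_iv/D_iv) = (77.7175/375)/(417.9925/150) = 0.207247/2.78662 = 0.0744

F = 0.074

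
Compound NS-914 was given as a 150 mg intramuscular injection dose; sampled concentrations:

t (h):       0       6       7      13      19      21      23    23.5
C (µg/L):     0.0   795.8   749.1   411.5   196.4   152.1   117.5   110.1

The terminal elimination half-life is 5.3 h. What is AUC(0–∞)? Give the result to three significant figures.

AUC = 9980 µg/L·h

Trapezoidal AUC_0→23.5:
  [0→6]: (0.0+795.8)/2 × 6 = 2387.4
  [6→7]: (795.8+749.1)/2 × 1 = 772.45
  [7→13]: (749.1+411.5)/2 × 6 = 3481.8
  [13→19]: (411.5+196.4)/2 × 6 = 1823.7
  [19→21]: (196.4+152.1)/2 × 2 = 348.5
  [21→23]: (152.1+117.5)/2 × 2 = 269.6
  [23→23.5]: (117.5+110.1)/2 × 0.5 = 56.9
  Sum = 9140.35 µg/L·h
k_e = ln2 / t½ = 0.693147 / 5.3 = 0.1308 h^-1
Extrapolated tail: C_last / k_e = 110.1 / 0.1308 = 841.743
AUC_0→∞ = 9140.35 + 841.743 = 9982.093 µg/L·h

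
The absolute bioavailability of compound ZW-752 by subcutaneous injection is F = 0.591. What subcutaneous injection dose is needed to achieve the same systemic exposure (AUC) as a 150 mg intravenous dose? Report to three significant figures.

For equal systemic exposure: F × D_ev = D_iv
D_ev = D_iv / F = 150 / 0.591 = 253.807 mg

D_subcutaneous = 254 mg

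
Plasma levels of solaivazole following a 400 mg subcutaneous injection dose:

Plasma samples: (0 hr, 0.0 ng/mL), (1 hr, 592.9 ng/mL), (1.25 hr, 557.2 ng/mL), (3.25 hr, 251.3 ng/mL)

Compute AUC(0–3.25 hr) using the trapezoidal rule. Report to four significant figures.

Trapezoidal AUC_0→3.25:
  [0→1]: (0.0+592.9)/2 × 1 = 296.45
  [1→1.25]: (592.9+557.2)/2 × 0.25 = 143.7625
  [1.25→3.25]: (557.2+251.3)/2 × 2 = 808.5
  Sum = 1248.7125 ng/mL·hr

AUC = 1249 ng/mL·hr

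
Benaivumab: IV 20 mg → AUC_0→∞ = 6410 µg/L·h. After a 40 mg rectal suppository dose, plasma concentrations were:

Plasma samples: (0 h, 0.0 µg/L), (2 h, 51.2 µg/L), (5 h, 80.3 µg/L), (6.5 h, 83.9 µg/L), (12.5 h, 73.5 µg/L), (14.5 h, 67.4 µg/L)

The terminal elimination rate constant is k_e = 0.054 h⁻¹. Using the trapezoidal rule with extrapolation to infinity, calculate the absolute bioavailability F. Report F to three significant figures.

Trapezoidal AUC_0→14.5 (rectal suppository):
  [0→2]: (0.0+51.2)/2 × 2 = 51.2
  [2→5]: (51.2+80.3)/2 × 3 = 197.25
  [5→6.5]: (80.3+83.9)/2 × 1.5 = 123.15
  [6.5→12.5]: (83.9+73.5)/2 × 6 = 472.2
  [12.5→14.5]: (73.5+67.4)/2 × 2 = 140.9
  Sum = 984.7 µg/L·h
Tail: C_last/k_e = 67.4/0.054 = 1248.148
AUC_0→∞ (rectal suppository) = 984.7 + 1248.148 = 2232.848 µg/L·h
F = (AUC_ev/D_ev)/(AUC_iv/D_iv) = (2232.848/40)/(6410/20) = 55.8212/320.5 = 0.1742

F = 0.174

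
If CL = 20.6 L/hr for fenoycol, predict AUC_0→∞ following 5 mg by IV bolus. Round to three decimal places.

AUC_0→∞ = Dose_iv / CL
        = 5 / 20.6 = 0.242718 mg/L·hr

AUC = 0.243 mg/L·hr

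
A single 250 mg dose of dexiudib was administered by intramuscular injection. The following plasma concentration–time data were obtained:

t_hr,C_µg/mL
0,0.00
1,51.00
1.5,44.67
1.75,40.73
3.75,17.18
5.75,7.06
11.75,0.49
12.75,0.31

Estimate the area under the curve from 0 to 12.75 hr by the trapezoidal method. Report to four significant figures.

AUC = 165.3 µg/mL·hr

Trapezoidal AUC_0→12.75:
  [0→1]: (0.00+51.00)/2 × 1 = 25.5
  [1→1.5]: (51.00+44.67)/2 × 0.5 = 23.9175
  [1.5→1.75]: (44.67+40.73)/2 × 0.25 = 10.675
  [1.75→3.75]: (40.73+17.18)/2 × 2 = 57.91
  [3.75→5.75]: (17.18+7.06)/2 × 2 = 24.24
  [5.75→11.75]: (7.06+0.49)/2 × 6 = 22.65
  [11.75→12.75]: (0.49+0.31)/2 × 1 = 0.4
  Sum = 165.2925 µg/mL·hr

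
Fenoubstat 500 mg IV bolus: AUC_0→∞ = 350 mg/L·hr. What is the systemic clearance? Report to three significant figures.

CL = 1.43 L/hr

CL = Dose_iv / AUC_0→∞
   = 500 / 350 = 1.42857 L/hr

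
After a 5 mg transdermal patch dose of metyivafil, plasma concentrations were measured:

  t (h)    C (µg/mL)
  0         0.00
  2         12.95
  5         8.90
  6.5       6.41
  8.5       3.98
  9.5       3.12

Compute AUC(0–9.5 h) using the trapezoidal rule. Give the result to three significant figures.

AUC = 71.1 µg/mL·h

Trapezoidal AUC_0→9.5:
  [0→2]: (0.00+12.95)/2 × 2 = 12.95
  [2→5]: (12.95+8.90)/2 × 3 = 32.775
  [5→6.5]: (8.90+6.41)/2 × 1.5 = 11.4825
  [6.5→8.5]: (6.41+3.98)/2 × 2 = 10.39
  [8.5→9.5]: (3.98+3.12)/2 × 1 = 3.55
  Sum = 71.1475 µg/mL·h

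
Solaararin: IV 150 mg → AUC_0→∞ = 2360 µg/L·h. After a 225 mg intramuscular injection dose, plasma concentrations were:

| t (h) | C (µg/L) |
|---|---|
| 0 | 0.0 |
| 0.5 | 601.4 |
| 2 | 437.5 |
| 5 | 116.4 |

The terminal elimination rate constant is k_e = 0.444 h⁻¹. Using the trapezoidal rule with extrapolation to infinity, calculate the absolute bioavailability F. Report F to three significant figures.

F = 0.571

Trapezoidal AUC_0→5 (intramuscular injection):
  [0→0.5]: (0.0+601.4)/2 × 0.5 = 150.35
  [0.5→2]: (601.4+437.5)/2 × 1.5 = 779.175
  [2→5]: (437.5+116.4)/2 × 3 = 830.85
  Sum = 1760.375 µg/L·h
Tail: C_last/k_e = 116.4/0.444 = 262.162
AUC_0→∞ (intramuscular injection) = 1760.375 + 262.162 = 2022.537 µg/L·h
F = (AUC_ev/D_ev)/(AUC_iv/D_iv) = (2022.537/225)/(2360/150) = 8.98905/15.7333 = 0.5713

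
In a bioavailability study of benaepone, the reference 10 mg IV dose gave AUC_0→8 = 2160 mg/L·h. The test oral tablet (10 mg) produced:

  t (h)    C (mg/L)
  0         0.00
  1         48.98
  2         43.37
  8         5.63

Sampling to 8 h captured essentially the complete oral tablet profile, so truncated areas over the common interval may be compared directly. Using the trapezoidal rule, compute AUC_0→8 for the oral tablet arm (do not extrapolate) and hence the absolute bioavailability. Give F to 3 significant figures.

Trapezoidal AUC_0→8 (oral tablet):
  [0→1]: (0.00+48.98)/2 × 1 = 24.49
  [1→2]: (48.98+43.37)/2 × 1 = 46.175
  [2→8]: (43.37+5.63)/2 × 6 = 147.0
  Sum = 217.665 mg/L·h
F = (AUC_ev/D_ev)/(AUC_iv/D_iv) = (217.665/10)/(2160/10) = 21.7665/216 = 0.1008

F = 0.101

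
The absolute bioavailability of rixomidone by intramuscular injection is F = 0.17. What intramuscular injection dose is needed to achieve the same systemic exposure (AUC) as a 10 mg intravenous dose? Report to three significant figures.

D_intramuscular = 58.8 mg

For equal systemic exposure: F × D_ev = D_iv
D_ev = D_iv / F = 10 / 0.17 = 58.8235 mg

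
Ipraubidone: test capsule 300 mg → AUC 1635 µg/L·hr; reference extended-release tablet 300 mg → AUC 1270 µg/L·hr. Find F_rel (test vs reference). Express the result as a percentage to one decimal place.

F_rel = (AUC_test/D_test) / (AUC_ref/D_ref)
      = (1635/300) / (1270/300)
      = 5.45 / 4.23333 = 1.2874 = 128.74%

F_rel = 128.7%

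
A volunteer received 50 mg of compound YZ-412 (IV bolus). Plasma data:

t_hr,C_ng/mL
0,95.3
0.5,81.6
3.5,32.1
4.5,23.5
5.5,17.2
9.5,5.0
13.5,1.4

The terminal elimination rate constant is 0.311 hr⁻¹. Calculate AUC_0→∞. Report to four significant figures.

AUC = 324.6 ng/mL·hr

Trapezoidal AUC_0→13.5:
  [0→0.5]: (95.3+81.6)/2 × 0.5 = 44.225
  [0.5→3.5]: (81.6+32.1)/2 × 3 = 170.55
  [3.5→4.5]: (32.1+23.5)/2 × 1 = 27.8
  [4.5→5.5]: (23.5+17.2)/2 × 1 = 20.35
  [5.5→9.5]: (17.2+5.0)/2 × 4 = 44.4
  [9.5→13.5]: (5.0+1.4)/2 × 4 = 12.8
  Sum = 320.125 ng/mL·hr
Extrapolated tail: C_last / k_e = 1.4 / 0.311 = 4.502
AUC_0→∞ = 320.125 + 4.502 = 324.627 ng/mL·hr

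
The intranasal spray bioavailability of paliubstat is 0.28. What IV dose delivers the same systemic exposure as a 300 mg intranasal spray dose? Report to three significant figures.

Systemic exposure from an extravascular dose = F × D_ev, so the equivalent IV dose is F × D_ev.
D_iv = F × D_ev = 0.28 × 300 = 84 mg

D_iv = 84.0 mg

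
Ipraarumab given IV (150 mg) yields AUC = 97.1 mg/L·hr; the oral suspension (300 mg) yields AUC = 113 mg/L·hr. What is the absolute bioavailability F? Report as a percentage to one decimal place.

F = 58.2%

F = (AUC_ev / D_ev) / (AUC_iv / D_iv)
  = (113/300) / (97.1/150)
  = 0.376667 / 0.647333 = 0.5819
  = 58.19%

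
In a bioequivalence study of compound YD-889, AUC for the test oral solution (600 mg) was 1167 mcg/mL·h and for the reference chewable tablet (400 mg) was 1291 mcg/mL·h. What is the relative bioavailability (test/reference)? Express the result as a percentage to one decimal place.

F_rel = 60.3%

F_rel = (AUC_test/D_test) / (AUC_ref/D_ref)
      = (1167/600) / (1291/400)
      = 1.945 / 3.2275 = 0.6026 = 60.26%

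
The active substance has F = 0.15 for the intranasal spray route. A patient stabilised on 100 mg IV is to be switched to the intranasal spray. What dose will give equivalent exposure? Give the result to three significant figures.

For equal systemic exposure: F × D_ev = D_iv
D_ev = D_iv / F = 100 / 0.15 = 666.667 mg

D_intranasal = 667 mg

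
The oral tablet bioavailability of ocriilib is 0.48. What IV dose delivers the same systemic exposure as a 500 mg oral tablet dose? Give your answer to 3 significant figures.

Systemic exposure from an extravascular dose = F × D_ev, so the equivalent IV dose is F × D_ev.
D_iv = F × D_ev = 0.48 × 500 = 240 mg

D_iv = 240 mg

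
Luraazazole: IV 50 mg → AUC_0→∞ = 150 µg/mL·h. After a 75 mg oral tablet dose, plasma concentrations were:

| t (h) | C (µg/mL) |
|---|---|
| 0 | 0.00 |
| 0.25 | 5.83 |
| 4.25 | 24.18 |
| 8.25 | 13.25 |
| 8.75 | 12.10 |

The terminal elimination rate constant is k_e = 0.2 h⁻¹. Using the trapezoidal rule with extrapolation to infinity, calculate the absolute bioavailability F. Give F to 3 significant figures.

Trapezoidal AUC_0→8.75 (oral tablet):
  [0→0.25]: (0.00+5.83)/2 × 0.25 = 0.72875
  [0.25→4.25]: (5.83+24.18)/2 × 4 = 60.02
  [4.25→8.25]: (24.18+13.25)/2 × 4 = 74.86
  [8.25→8.75]: (13.25+12.10)/2 × 0.5 = 6.3375
  Sum = 141.94625 µg/mL·h
Tail: C_last/k_e = 12.10/0.2 = 60.500
AUC_0→∞ (oral tablet) = 141.94625 + 60.500 = 202.44625 µg/mL·h
F = (AUC_ev/D_ev)/(AUC_iv/D_iv) = (202.44625/75)/(150/50) = 2.69928/3 = 0.8998

F = 0.900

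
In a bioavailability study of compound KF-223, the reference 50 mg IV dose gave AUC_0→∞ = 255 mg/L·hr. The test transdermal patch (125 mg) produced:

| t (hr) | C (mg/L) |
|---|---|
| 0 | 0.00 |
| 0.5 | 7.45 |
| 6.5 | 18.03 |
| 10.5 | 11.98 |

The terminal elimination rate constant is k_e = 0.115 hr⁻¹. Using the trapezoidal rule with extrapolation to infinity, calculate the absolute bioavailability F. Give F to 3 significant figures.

Trapezoidal AUC_0→10.5 (transdermal patch):
  [0→0.5]: (0.00+7.45)/2 × 0.5 = 1.8625
  [0.5→6.5]: (7.45+18.03)/2 × 6 = 76.44
  [6.5→10.5]: (18.03+11.98)/2 × 4 = 60.02
  Sum = 138.3225 mg/L·hr
Tail: C_last/k_e = 11.98/0.115 = 104.174
AUC_0→∞ (transdermal patch) = 138.3225 + 104.174 = 242.4965 mg/L·hr
F = (AUC_ev/D_ev)/(AUC_iv/D_iv) = (242.4965/125)/(255/50) = 1.939972/5.1 = 0.3804

F = 0.380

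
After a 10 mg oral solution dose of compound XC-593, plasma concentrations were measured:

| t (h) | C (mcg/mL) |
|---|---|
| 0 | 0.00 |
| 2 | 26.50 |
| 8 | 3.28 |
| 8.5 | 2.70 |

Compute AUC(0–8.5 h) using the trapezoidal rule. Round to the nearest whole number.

AUC = 117 mcg/mL·h

Trapezoidal AUC_0→8.5:
  [0→2]: (0.00+26.50)/2 × 2 = 26.5
  [2→8]: (26.50+3.28)/2 × 6 = 89.34
  [8→8.5]: (3.28+2.70)/2 × 0.5 = 1.495
  Sum = 117.335 mcg/mL·h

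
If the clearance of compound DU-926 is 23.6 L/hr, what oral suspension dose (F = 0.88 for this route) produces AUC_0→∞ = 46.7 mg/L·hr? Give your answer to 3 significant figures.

Dose = CL × AUC_0→∞ / F
     = 23.6 × 46.7 / 0.88 = 1252.41 mg

Dose = 1250 mg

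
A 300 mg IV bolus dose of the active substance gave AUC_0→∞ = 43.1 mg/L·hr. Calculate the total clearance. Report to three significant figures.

CL = 6.96 L/hr

CL = Dose_iv / AUC_0→∞
   = 300 / 43.1 = 6.96056 L/hr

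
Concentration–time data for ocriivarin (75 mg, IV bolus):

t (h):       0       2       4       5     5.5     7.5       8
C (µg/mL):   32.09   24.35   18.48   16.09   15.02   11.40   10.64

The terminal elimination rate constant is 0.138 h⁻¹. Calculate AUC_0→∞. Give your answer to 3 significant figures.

Trapezoidal AUC_0→8:
  [0→2]: (32.09+24.35)/2 × 2 = 56.44
  [2→4]: (24.35+18.48)/2 × 2 = 42.83
  [4→5]: (18.48+16.09)/2 × 1 = 17.285
  [5→5.5]: (16.09+15.02)/2 × 0.5 = 7.7775
  [5.5→7.5]: (15.02+11.40)/2 × 2 = 26.42
  [7.5→8]: (11.40+10.64)/2 × 0.5 = 5.51
  Sum = 156.2625 µg/mL·h
Extrapolated tail: C_last / k_e = 10.64 / 0.138 = 77.101
AUC_0→∞ = 156.2625 + 77.101 = 233.3635 µg/mL·h

AUC = 233 µg/mL·h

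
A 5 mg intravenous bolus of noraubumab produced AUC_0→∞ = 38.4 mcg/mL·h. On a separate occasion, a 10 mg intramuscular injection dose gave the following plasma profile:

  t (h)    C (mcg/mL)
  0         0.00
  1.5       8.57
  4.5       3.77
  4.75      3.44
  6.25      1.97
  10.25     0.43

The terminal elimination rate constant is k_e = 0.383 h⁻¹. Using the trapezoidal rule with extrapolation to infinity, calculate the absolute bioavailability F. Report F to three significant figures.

Trapezoidal AUC_0→10.25 (intramuscular injection):
  [0→1.5]: (0.00+8.57)/2 × 1.5 = 6.4275
  [1.5→4.5]: (8.57+3.77)/2 × 3 = 18.51
  [4.5→4.75]: (3.77+3.44)/2 × 0.25 = 0.90125
  [4.75→6.25]: (3.44+1.97)/2 × 1.5 = 4.0575
  [6.25→10.25]: (1.97+0.43)/2 × 4 = 4.8
  Sum = 34.69625 mcg/mL·h
Tail: C_last/k_e = 0.43/0.383 = 1.123
AUC_0→∞ (intramuscular injection) = 34.69625 + 1.123 = 35.81925 mcg/mL·h
F = (AUC_ev/D_ev)/(AUC_iv/D_iv) = (35.81925/10)/(38.4/5) = 3.581925/7.68 = 0.4664

F = 0.466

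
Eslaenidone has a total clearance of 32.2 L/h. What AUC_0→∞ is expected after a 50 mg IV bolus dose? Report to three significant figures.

AUC_0→∞ = Dose_iv / CL
        = 50 / 32.2 = 1.5528 mg/L·h

AUC = 1.55 mg/L·h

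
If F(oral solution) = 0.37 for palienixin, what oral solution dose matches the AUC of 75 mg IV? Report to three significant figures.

For equal systemic exposure: F × D_ev = D_iv
D_ev = D_iv / F = 75 / 0.37 = 202.703 mg

D_oral = 203 mg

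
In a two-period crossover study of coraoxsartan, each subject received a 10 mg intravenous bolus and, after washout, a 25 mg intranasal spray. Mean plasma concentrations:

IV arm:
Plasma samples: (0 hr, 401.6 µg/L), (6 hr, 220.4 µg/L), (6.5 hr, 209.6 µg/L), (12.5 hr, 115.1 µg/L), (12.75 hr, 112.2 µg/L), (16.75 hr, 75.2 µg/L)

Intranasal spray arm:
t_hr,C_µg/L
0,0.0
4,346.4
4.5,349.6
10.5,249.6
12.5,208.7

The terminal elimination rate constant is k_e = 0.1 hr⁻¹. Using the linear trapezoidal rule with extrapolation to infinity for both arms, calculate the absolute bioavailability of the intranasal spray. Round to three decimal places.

Trapezoidal AUC_0→16.75 (IV):
  [0→6]: (401.6+220.4)/2 × 6 = 1866.0
  [6→6.5]: (220.4+209.6)/2 × 0.5 = 107.5
  [6.5→12.5]: (209.6+115.1)/2 × 6 = 974.1
  [12.5→12.75]: (115.1+112.2)/2 × 0.25 = 28.4125
  [12.75→16.75]: (112.2+75.2)/2 × 4 = 374.8
  Sum = 3350.8125 µg/L·hr
IV tail: 75.2/0.1 = 752.000; AUC_iv,0→∞ = 3350.8125 + 752.000 = 4102.8125 µg/L·hr
Trapezoidal AUC_0→12.5 (intranasal spray):
  [0→4]: (0.0+346.4)/2 × 4 = 692.8
  [4→4.5]: (346.4+349.6)/2 × 0.5 = 174.0
  [4.5→10.5]: (349.6+249.6)/2 × 6 = 1797.6
  [10.5→12.5]: (249.6+208.7)/2 × 2 = 458.3
  Sum = 3122.7 µg/L·hr
intranasal spray tail: 208.7/0.1 = 2087.000; AUC_ev,0→∞ = 3122.7 + 2087.000 = 5209.7 µg/L·hr
F = (AUC_ev/D_ev)/(AUC_iv/D_iv) = (5209.7/25)/(4102.8125/10) = 208.388/410.28125 = 0.5079

F = 0.508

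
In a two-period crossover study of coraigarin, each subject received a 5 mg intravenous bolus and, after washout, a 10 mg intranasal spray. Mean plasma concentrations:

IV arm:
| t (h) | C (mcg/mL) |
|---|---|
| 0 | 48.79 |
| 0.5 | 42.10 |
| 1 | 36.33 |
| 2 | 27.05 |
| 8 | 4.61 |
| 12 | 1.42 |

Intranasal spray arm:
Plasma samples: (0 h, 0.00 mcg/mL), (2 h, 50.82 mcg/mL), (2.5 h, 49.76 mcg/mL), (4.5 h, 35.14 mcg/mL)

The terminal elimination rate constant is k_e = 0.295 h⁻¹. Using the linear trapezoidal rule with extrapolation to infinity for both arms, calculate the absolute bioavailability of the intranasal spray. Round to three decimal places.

F = 0.753

Trapezoidal AUC_0→12 (IV):
  [0→0.5]: (48.79+42.10)/2 × 0.5 = 22.7225
  [0.5→1]: (42.10+36.33)/2 × 0.5 = 19.6075
  [1→2]: (36.33+27.05)/2 × 1 = 31.69
  [2→8]: (27.05+4.61)/2 × 6 = 94.98
  [8→12]: (4.61+1.42)/2 × 4 = 12.06
  Sum = 181.06 mcg/mL·h
IV tail: 1.42/0.295 = 4.814; AUC_iv,0→∞ = 181.06 + 4.814 = 185.874 mcg/mL·h
Trapezoidal AUC_0→4.5 (intranasal spray):
  [0→2]: (0.00+50.82)/2 × 2 = 50.82
  [2→2.5]: (50.82+49.76)/2 × 0.5 = 25.145
  [2.5→4.5]: (49.76+35.14)/2 × 2 = 84.9
  Sum = 160.865 mcg/mL·h
intranasal spray tail: 35.14/0.295 = 119.119; AUC_ev,0→∞ = 160.865 + 119.119 = 279.984 mcg/mL·h
F = (AUC_ev/D_ev)/(AUC_iv/D_iv) = (279.984/10)/(185.874/5) = 27.9984/37.1748 = 0.7532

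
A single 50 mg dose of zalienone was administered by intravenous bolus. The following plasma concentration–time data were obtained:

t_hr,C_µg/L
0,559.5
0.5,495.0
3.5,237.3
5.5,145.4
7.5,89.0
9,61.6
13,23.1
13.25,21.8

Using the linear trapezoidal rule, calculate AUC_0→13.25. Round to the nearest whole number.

Trapezoidal AUC_0→13.25:
  [0→0.5]: (559.5+495.0)/2 × 0.5 = 263.625
  [0.5→3.5]: (495.0+237.3)/2 × 3 = 1098.45
  [3.5→5.5]: (237.3+145.4)/2 × 2 = 382.7
  [5.5→7.5]: (145.4+89.0)/2 × 2 = 234.4
  [7.5→9]: (89.0+61.6)/2 × 1.5 = 112.95
  [9→13]: (61.6+23.1)/2 × 4 = 169.4
  [13→13.25]: (23.1+21.8)/2 × 0.25 = 5.6125
  Sum = 2267.1375 µg/L·hr

AUC = 2267 µg/L·hr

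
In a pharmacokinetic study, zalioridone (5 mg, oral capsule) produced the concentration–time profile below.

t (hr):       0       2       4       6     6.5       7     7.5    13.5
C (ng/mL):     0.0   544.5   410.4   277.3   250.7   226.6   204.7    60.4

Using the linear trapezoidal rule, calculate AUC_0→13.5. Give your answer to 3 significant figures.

Trapezoidal AUC_0→13.5:
  [0→2]: (0.0+544.5)/2 × 2 = 544.5
  [2→4]: (544.5+410.4)/2 × 2 = 954.9
  [4→6]: (410.4+277.3)/2 × 2 = 687.7
  [6→6.5]: (277.3+250.7)/2 × 0.5 = 132.0
  [6.5→7]: (250.7+226.6)/2 × 0.5 = 119.325
  [7→7.5]: (226.6+204.7)/2 × 0.5 = 107.825
  [7.5→13.5]: (204.7+60.4)/2 × 6 = 795.3
  Sum = 3341.55 ng/mL·hr

AUC = 3340 ng/mL·hr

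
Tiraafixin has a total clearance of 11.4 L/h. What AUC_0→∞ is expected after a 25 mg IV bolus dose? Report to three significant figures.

AUC_0→∞ = Dose_iv / CL
        = 25 / 11.4 = 2.19298 mg/L·h

AUC = 2.19 mg/L·h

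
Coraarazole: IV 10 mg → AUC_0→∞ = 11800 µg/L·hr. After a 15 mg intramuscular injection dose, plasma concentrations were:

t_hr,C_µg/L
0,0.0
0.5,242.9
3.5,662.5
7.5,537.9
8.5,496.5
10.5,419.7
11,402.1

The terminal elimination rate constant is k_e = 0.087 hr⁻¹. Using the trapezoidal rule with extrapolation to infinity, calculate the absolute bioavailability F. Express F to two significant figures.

F = 0.57

Trapezoidal AUC_0→11 (intramuscular injection):
  [0→0.5]: (0.0+242.9)/2 × 0.5 = 60.725
  [0.5→3.5]: (242.9+662.5)/2 × 3 = 1358.1
  [3.5→7.5]: (662.5+537.9)/2 × 4 = 2400.8
  [7.5→8.5]: (537.9+496.5)/2 × 1 = 517.2
  [8.5→10.5]: (496.5+419.7)/2 × 2 = 916.2
  [10.5→11]: (419.7+402.1)/2 × 0.5 = 205.45
  Sum = 5458.475 µg/L·hr
Tail: C_last/k_e = 402.1/0.087 = 4621.839
AUC_0→∞ (intramuscular injection) = 5458.475 + 4621.839 = 10080.314 µg/L·hr
F = (AUC_ev/D_ev)/(AUC_iv/D_iv) = (10080.314/15)/(11800/10) = 672.021/1180 = 0.5695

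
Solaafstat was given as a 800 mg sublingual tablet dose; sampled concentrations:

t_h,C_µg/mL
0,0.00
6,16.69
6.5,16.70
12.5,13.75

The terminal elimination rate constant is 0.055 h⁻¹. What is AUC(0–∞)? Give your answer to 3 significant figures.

AUC = 400 µg/mL·h

Trapezoidal AUC_0→12.5:
  [0→6]: (0.00+16.69)/2 × 6 = 50.07
  [6→6.5]: (16.69+16.70)/2 × 0.5 = 8.3475
  [6.5→12.5]: (16.70+13.75)/2 × 6 = 91.35
  Sum = 149.7675 µg/mL·h
Extrapolated tail: C_last / k_e = 13.75 / 0.055 = 250.000
AUC_0→∞ = 149.7675 + 250.000 = 399.7675 µg/mL·h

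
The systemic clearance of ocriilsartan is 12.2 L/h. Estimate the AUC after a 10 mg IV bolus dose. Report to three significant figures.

AUC = 0.820 mg/L·h

AUC_0→∞ = Dose_iv / CL
        = 10 / 12.2 = 0.819672 mg/L·h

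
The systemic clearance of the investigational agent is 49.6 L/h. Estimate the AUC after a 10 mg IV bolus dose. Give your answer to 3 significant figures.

AUC = 0.202 mg/L·h

AUC_0→∞ = Dose_iv / CL
        = 10 / 49.6 = 0.201613 mg/L·h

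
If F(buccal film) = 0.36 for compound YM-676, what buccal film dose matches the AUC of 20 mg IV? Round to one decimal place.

D_buccal = 55.6 mg

For equal systemic exposure: F × D_ev = D_iv
D_ev = D_iv / F = 20 / 0.36 = 55.5556 mg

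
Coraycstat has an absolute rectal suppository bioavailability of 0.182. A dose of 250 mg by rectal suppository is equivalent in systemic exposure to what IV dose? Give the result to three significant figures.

Systemic exposure from an extravascular dose = F × D_ev, so the equivalent IV dose is F × D_ev.
D_iv = F × D_ev = 0.182 × 250 = 45.5 mg

D_iv = 45.5 mg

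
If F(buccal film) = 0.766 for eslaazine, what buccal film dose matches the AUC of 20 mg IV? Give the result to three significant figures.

D_buccal = 26.1 mg

For equal systemic exposure: F × D_ev = D_iv
D_ev = D_iv / F = 20 / 0.766 = 26.1097 mg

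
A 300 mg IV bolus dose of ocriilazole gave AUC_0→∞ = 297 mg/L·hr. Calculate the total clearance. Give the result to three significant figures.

CL = 1.01 L/hr

CL = Dose_iv / AUC_0→∞
   = 300 / 297 = 1.0101 L/hr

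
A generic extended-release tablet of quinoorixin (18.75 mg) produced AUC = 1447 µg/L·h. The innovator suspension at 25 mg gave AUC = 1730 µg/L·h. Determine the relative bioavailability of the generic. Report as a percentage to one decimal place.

F_rel = (AUC_test/D_test) / (AUC_ref/D_ref)
      = (1447/18.75) / (1730/25)
      = 77.1733 / 69.2 = 1.1152 = 111.52%

F_rel = 111.5%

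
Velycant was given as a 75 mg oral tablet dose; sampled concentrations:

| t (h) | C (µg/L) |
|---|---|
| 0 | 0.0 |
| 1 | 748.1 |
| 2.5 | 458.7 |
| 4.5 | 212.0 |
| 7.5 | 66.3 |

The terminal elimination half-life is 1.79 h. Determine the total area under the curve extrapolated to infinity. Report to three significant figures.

Trapezoidal AUC_0→7.5:
  [0→1]: (0.0+748.1)/2 × 1 = 374.05
  [1→2.5]: (748.1+458.7)/2 × 1.5 = 905.1
  [2.5→4.5]: (458.7+212.0)/2 × 2 = 670.7
  [4.5→7.5]: (212.0+66.3)/2 × 3 = 417.45
  Sum = 2367.3 µg/L·h
k_e = ln2 / t½ = 0.693147 / 1.79 = 0.3872 h^-1
Extrapolated tail: C_last / k_e = 66.3 / 0.3872 = 171.229
AUC_0→∞ = 2367.3 + 171.229 = 2538.529 µg/L·h

AUC = 2540 µg/L·h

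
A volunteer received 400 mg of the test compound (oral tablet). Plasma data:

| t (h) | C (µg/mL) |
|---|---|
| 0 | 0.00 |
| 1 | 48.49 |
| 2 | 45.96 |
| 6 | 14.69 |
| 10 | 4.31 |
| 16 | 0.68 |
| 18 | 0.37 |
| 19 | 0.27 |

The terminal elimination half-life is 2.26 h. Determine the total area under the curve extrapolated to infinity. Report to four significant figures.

Trapezoidal AUC_0→19:
  [0→1]: (0.00+48.49)/2 × 1 = 24.245
  [1→2]: (48.49+45.96)/2 × 1 = 47.225
  [2→6]: (45.96+14.69)/2 × 4 = 121.3
  [6→10]: (14.69+4.31)/2 × 4 = 38.0
  [10→16]: (4.31+0.68)/2 × 6 = 14.97
  [16→18]: (0.68+0.37)/2 × 2 = 1.05
  [18→19]: (0.37+0.27)/2 × 1 = 0.32
  Sum = 247.11 µg/mL·h
k_e = ln2 / t½ = 0.693147 / 2.26 = 0.3067 h^-1
Extrapolated tail: C_last / k_e = 0.27 / 0.3067 = 0.880
AUC_0→∞ = 247.11 + 0.880 = 247.99 µg/mL·h

AUC = 248.0 µg/mL·h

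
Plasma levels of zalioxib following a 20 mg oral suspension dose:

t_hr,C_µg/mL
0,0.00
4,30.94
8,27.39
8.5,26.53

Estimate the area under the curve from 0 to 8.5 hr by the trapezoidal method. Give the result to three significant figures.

AUC = 192 µg/mL·hr

Trapezoidal AUC_0→8.5:
  [0→4]: (0.00+30.94)/2 × 4 = 61.88
  [4→8]: (30.94+27.39)/2 × 4 = 116.66
  [8→8.5]: (27.39+26.53)/2 × 0.5 = 13.48
  Sum = 192.02 µg/mL·hr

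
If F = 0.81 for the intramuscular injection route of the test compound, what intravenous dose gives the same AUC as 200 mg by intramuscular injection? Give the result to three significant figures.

D_iv = 162 mg

Systemic exposure from an extravascular dose = F × D_ev, so the equivalent IV dose is F × D_ev.
D_iv = F × D_ev = 0.81 × 200 = 162 mg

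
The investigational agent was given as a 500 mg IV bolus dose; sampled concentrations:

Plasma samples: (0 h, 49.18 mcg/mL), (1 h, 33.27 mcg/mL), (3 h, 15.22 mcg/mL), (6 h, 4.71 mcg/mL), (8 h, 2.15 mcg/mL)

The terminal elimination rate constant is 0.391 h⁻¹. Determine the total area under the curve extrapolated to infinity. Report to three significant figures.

Trapezoidal AUC_0→8:
  [0→1]: (49.18+33.27)/2 × 1 = 41.225
  [1→3]: (33.27+15.22)/2 × 2 = 48.49
  [3→6]: (15.22+4.71)/2 × 3 = 29.895
  [6→8]: (4.71+2.15)/2 × 2 = 6.86
  Sum = 126.47 mcg/mL·h
Extrapolated tail: C_last / k_e = 2.15 / 0.391 = 5.499
AUC_0→∞ = 126.47 + 5.499 = 131.969 mcg/mL·h

AUC = 132 mcg/mL·h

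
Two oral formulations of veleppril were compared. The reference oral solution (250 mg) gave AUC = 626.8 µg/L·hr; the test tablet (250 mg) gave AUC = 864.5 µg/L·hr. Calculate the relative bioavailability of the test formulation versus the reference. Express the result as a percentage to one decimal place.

F_rel = 137.9%

F_rel = (AUC_test/D_test) / (AUC_ref/D_ref)
      = (864.5/250) / (626.8/250)
      = 3.458 / 2.5072 = 1.3792 = 137.92%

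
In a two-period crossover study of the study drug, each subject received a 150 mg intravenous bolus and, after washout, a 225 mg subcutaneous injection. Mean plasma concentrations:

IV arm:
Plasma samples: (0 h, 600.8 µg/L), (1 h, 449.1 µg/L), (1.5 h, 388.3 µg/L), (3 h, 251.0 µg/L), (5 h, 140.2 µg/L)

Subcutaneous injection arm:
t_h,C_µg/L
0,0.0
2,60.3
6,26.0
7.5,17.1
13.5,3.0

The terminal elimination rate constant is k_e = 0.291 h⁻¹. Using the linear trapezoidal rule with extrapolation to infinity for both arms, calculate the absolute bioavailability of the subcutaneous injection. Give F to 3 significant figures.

Trapezoidal AUC_0→5 (IV):
  [0→1]: (600.8+449.1)/2 × 1 = 524.95
  [1→1.5]: (449.1+388.3)/2 × 0.5 = 209.35
  [1.5→3]: (388.3+251.0)/2 × 1.5 = 479.475
  [3→5]: (251.0+140.2)/2 × 2 = 391.2
  Sum = 1604.975 µg/L·h
IV tail: 140.2/0.291 = 481.787; AUC_iv,0→∞ = 1604.975 + 481.787 = 2086.762 µg/L·h
Trapezoidal AUC_0→13.5 (subcutaneous injection):
  [0→2]: (0.0+60.3)/2 × 2 = 60.3
  [2→6]: (60.3+26.0)/2 × 4 = 172.6
  [6→7.5]: (26.0+17.1)/2 × 1.5 = 32.325
  [7.5→13.5]: (17.1+3.0)/2 × 6 = 60.3
  Sum = 325.525 µg/L·h
subcutaneous injection tail: 3.0/0.291 = 10.309; AUC_ev,0→∞ = 325.525 + 10.309 = 335.834 µg/L·h
F = (AUC_ev/D_ev)/(AUC_iv/D_iv) = (335.834/225)/(2086.762/150) = 1.4926/13.9117 = 0.1073

F = 0.107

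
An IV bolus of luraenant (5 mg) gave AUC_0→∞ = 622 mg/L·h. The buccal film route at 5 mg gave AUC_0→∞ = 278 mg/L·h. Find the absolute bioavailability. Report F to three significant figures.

F = 0.447

F = (AUC_ev / D_ev) / (AUC_iv / D_iv)
  = (278/5) / (622/5)
  = 55.6 / 124.4 = 0.4469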